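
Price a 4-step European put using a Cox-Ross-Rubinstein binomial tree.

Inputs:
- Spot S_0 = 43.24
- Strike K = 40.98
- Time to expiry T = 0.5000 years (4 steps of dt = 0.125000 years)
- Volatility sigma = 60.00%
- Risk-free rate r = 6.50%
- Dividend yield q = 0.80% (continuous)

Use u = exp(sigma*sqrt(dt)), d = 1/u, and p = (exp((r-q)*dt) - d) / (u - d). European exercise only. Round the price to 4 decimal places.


Answer: Price = V(0,0) = 5.3091

Derivation:
dt = T/N = 0.125000
u = exp(sigma*sqrt(dt)) = 1.236311; d = 1/u = 0.808858
p = (exp((r-q)*dt) - d) / (u - d) = 0.463893
Discount per step: exp(-r*dt) = 0.991908
Stock lattice S(k, i) with i counting down-moves:
  k=0: S(0,0) = 43.2400
  k=1: S(1,0) = 53.4581; S(1,1) = 34.9750
  k=2: S(2,0) = 66.0908; S(2,1) = 43.2400; S(2,2) = 28.2898
  k=3: S(3,0) = 81.7088; S(3,1) = 53.4581; S(3,2) = 34.9750; S(3,3) = 22.8824
  k=4: S(4,0) = 101.0175; S(4,1) = 66.0908; S(4,2) = 43.2400; S(4,3) = 28.2898; S(4,4) = 18.5086
Terminal payoffs V(N, i) = max(K - S_T, 0):
  V(4,0) = 0.000000; V(4,1) = 0.000000; V(4,2) = 0.000000; V(4,3) = 12.690183; V(4,4) = 22.471356
Backward induction: V(k, i) = exp(-r*dt) * [p * V(k+1, i) + (1-p) * V(k+1, i+1)].
  V(3,0) = exp(-r*dt) * [p*0.000000 + (1-p)*0.000000] = 0.000000
  V(3,1) = exp(-r*dt) * [p*0.000000 + (1-p)*0.000000] = 0.000000
  V(3,2) = exp(-r*dt) * [p*0.000000 + (1-p)*12.690183] = 6.748243
  V(3,3) = exp(-r*dt) * [p*12.690183 + (1-p)*22.471356] = 17.788816
  V(2,0) = exp(-r*dt) * [p*0.000000 + (1-p)*0.000000] = 0.000000
  V(2,1) = exp(-r*dt) * [p*0.000000 + (1-p)*6.748243] = 3.588505
  V(2,2) = exp(-r*dt) * [p*6.748243 + (1-p)*17.788816] = 12.564668
  V(1,0) = exp(-r*dt) * [p*0.000000 + (1-p)*3.588505] = 1.908255
  V(1,1) = exp(-r*dt) * [p*3.588505 + (1-p)*12.564668] = 8.332710
  V(0,0) = exp(-r*dt) * [p*1.908255 + (1-p)*8.332710] = 5.309138


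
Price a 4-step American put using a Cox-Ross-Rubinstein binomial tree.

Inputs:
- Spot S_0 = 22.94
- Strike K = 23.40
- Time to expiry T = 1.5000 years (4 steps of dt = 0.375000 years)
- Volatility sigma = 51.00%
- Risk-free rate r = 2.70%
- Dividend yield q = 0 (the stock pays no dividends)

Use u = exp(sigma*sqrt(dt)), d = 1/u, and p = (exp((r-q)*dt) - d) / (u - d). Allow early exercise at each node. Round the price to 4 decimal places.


Answer: Price = V(0,0) = 5.2877

Derivation:
dt = T/N = 0.375000
u = exp(sigma*sqrt(dt)) = 1.366578; d = 1/u = 0.731755
p = (exp((r-q)*dt) - d) / (u - d) = 0.438581
Discount per step: exp(-r*dt) = 0.989926
Stock lattice S(k, i) with i counting down-moves:
  k=0: S(0,0) = 22.9400
  k=1: S(1,0) = 31.3493; S(1,1) = 16.7865
  k=2: S(2,0) = 42.8413; S(2,1) = 22.9400; S(2,2) = 12.2836
  k=3: S(3,0) = 58.5460; S(3,1) = 31.3493; S(3,2) = 16.7865; S(3,3) = 8.9886
  k=4: S(4,0) = 80.0076; S(4,1) = 42.8413; S(4,2) = 22.9400; S(4,3) = 12.2836; S(4,4) = 6.5774
Terminal payoffs V(N, i) = max(K - S_T, 0):
  V(4,0) = 0.000000; V(4,1) = 0.000000; V(4,2) = 0.460000; V(4,3) = 11.116435; V(4,4) = 16.822582
Backward induction: V(k, i) = exp(-r*dt) * [p * V(k+1, i) + (1-p) * V(k+1, i+1)]; then take max(V_cont, immediate exercise) for American.
  V(3,0) = exp(-r*dt) * [p*0.000000 + (1-p)*0.000000] = 0.000000; exercise = 0.000000; V(3,0) = max -> 0.000000
  V(3,1) = exp(-r*dt) * [p*0.000000 + (1-p)*0.460000] = 0.255651; exercise = 0.000000; V(3,1) = max -> 0.255651
  V(3,2) = exp(-r*dt) * [p*0.460000 + (1-p)*11.116435] = 6.377818; exercise = 6.613547; V(3,2) = max -> 6.613547
  V(3,3) = exp(-r*dt) * [p*11.116435 + (1-p)*16.822582] = 14.175714; exercise = 14.411443; V(3,3) = max -> 14.411443
  V(2,0) = exp(-r*dt) * [p*0.000000 + (1-p)*0.255651] = 0.142081; exercise = 0.000000; V(2,0) = max -> 0.142081
  V(2,1) = exp(-r*dt) * [p*0.255651 + (1-p)*6.613547] = 3.786559; exercise = 0.460000; V(2,1) = max -> 3.786559
  V(2,2) = exp(-r*dt) * [p*6.613547 + (1-p)*14.411443] = 10.880705; exercise = 11.116435; V(2,2) = max -> 11.116435
  V(1,0) = exp(-r*dt) * [p*0.142081 + (1-p)*3.786559] = 2.166116; exercise = 0.000000; V(1,0) = max -> 2.166116
  V(1,1) = exp(-r*dt) * [p*3.786559 + (1-p)*11.116435] = 7.822087; exercise = 6.613547; V(1,1) = max -> 7.822087
  V(0,0) = exp(-r*dt) * [p*2.166116 + (1-p)*7.822087] = 5.287674; exercise = 0.460000; V(0,0) = max -> 5.287674


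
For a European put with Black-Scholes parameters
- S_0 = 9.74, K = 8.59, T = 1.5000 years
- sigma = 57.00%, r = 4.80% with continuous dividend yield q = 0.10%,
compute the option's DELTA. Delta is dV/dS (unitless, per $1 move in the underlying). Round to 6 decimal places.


Answer: Delta = -0.263946

Derivation:
d1 = 0.6300164708; d2 = -0.0680881059
phi(d1) = 0.3271295825; exp(-qT) = 0.9985011244; exp(-rT) = 0.9305308958
N(-d1) = 0.2643419040
Delta = -exp(-qT) * N(-d1) = -0.9985011244 * 0.2643419040 = -0.263946


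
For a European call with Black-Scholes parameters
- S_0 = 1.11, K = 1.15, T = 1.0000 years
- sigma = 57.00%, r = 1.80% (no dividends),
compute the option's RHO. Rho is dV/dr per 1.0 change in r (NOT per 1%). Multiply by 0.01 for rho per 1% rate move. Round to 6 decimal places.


Answer: Rho = 0.424889

Derivation:
d1 = 0.2544703034; d2 = -0.3155296966
phi(d1) = 0.3862323681; exp(-qT) = 1.0000000000; exp(-rT) = 0.9821610324
N(d2) = 0.3761797536
Rho = K*T*exp(-rT)*N(d2) = 1.1500 * 1.0000 * 0.9821610324 * 0.3761797536 = 0.424889


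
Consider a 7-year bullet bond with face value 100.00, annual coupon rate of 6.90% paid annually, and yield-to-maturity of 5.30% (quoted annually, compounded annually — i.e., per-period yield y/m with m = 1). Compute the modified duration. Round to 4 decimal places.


Answer: Modified duration = 5.5460

Derivation:
Coupon per period c = face * coupon_rate / m = 6.900000
Periods per year m = 1; per-period yield y/m = 0.053000
Number of cashflows N = 7
Cashflows (t years, CF_t, discount factor 1/(1+y/m)^(m*t), PV):
  t = 1.0000: CF_t = 6.900000, DF = 0.949668, PV = 6.552707
  t = 2.0000: CF_t = 6.900000, DF = 0.901869, PV = 6.222893
  t = 3.0000: CF_t = 6.900000, DF = 0.856475, PV = 5.909680
  t = 4.0000: CF_t = 6.900000, DF = 0.813367, PV = 5.612232
  t = 5.0000: CF_t = 6.900000, DF = 0.772428, PV = 5.329755
  t = 6.0000: CF_t = 6.900000, DF = 0.733550, PV = 5.061496
  t = 7.0000: CF_t = 106.900000, DF = 0.696629, PV = 74.469615
Price P = sum_t PV_t = 109.158377
First compute Macaulay numerator sum_t t * PV_t:
  t * PV_t at t = 1.0000: 6.552707
  t * PV_t at t = 2.0000: 12.445786
  t * PV_t at t = 3.0000: 17.729040
  t * PV_t at t = 4.0000: 22.448927
  t * PV_t at t = 5.0000: 26.648774
  t * PV_t at t = 6.0000: 30.368974
  t * PV_t at t = 7.0000: 521.287303
Macaulay duration D = 637.481512 / 109.158377 = 5.839969
Modified duration = D / (1 + y/m) = 5.839969 / (1 + 0.053000) = 5.546029


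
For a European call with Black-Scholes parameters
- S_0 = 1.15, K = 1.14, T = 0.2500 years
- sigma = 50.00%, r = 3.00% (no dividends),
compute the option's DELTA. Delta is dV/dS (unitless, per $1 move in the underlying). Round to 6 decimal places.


Answer: Delta = 0.575320

Derivation:
d1 = 0.1899347199; d2 = -0.0600652801
phi(d1) = 0.3918108300; exp(-qT) = 1.0000000000; exp(-rT) = 0.9925280548
N(d1) = 0.5753198574
Delta = exp(-qT) * N(d1) = 1.0000000000 * 0.5753198574 = 0.575320


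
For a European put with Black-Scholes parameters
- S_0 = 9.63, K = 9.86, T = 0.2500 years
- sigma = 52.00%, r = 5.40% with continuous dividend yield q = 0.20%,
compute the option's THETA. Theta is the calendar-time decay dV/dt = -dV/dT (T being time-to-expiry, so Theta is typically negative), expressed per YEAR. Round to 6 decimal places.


Answer: Theta = -1.699488

Derivation:
d1 = 0.0892194508; d2 = -0.1707805492
phi(d1) = 0.3973576237; exp(-qT) = 0.9995001250; exp(-rT) = 0.9865907163
Theta = -S*exp(-qT)*phi(d1)*sigma/(2*sqrt(T)) + r*K*exp(-rT)*N(-d2) - q*S*exp(-qT)*N(-d1)
N(-d1) = 0.4644537538; N(-d2) = 0.5678018381; sqrt(T) = 0.5000000000
Term 1 = -9.6300 * 0.9995001250 * 0.3973576237 * 0.5200 / (2 * 0.5000000000) = -1.9888133811
Term 2 = 0.0540 * 9.8600 * 0.9865907163 * 0.5678018381 = 0.2982665105
Term 3 = -0.0020 * 9.6300 * 0.9995001250 * 0.4644537538 = -0.0089409077
Theta = -1.9888133811 + (0.2982665105) + (-0.0089409077) = -1.699488


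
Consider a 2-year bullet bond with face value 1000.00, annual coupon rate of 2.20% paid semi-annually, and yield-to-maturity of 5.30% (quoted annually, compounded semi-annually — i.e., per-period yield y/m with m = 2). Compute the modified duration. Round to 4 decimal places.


Coupon per period c = face * coupon_rate / m = 11.000000
Periods per year m = 2; per-period yield y/m = 0.026500
Number of cashflows N = 4
Cashflows (t years, CF_t, discount factor 1/(1+y/m)^(m*t), PV):
  t = 0.5000: CF_t = 11.000000, DF = 0.974184, PV = 10.716025
  t = 1.0000: CF_t = 11.000000, DF = 0.949035, PV = 10.439382
  t = 1.5000: CF_t = 11.000000, DF = 0.924535, PV = 10.169880
  t = 2.0000: CF_t = 1011.000000, DF = 0.900667, PV = 910.574200
Price P = sum_t PV_t = 941.899487
First compute Macaulay numerator sum_t t * PV_t:
  t * PV_t at t = 0.5000: 5.358013
  t * PV_t at t = 1.0000: 10.439382
  t * PV_t at t = 1.5000: 15.254820
  t * PV_t at t = 2.0000: 1821.148399
Macaulay duration D = 1852.200613 / 941.899487 = 1.966453
Modified duration = D / (1 + y/m) = 1.966453 / (1 + 0.026500) = 1.915687

Answer: Modified duration = 1.9157


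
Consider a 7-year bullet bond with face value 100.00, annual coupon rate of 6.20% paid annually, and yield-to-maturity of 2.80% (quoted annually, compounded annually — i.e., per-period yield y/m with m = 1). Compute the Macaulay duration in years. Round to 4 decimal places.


Coupon per period c = face * coupon_rate / m = 6.200000
Periods per year m = 1; per-period yield y/m = 0.028000
Number of cashflows N = 7
Cashflows (t years, CF_t, discount factor 1/(1+y/m)^(m*t), PV):
  t = 1.0000: CF_t = 6.200000, DF = 0.972763, PV = 6.031128
  t = 2.0000: CF_t = 6.200000, DF = 0.946267, PV = 5.866856
  t = 3.0000: CF_t = 6.200000, DF = 0.920493, PV = 5.707059
  t = 4.0000: CF_t = 6.200000, DF = 0.895422, PV = 5.551614
  t = 5.0000: CF_t = 6.200000, DF = 0.871033, PV = 5.400402
  t = 6.0000: CF_t = 6.200000, DF = 0.847308, PV = 5.253310
  t = 7.0000: CF_t = 106.200000, DF = 0.824230, PV = 87.533182
Price P = sum_t PV_t = 121.343551
Macaulay numerator sum_t t * PV_t:
  t * PV_t at t = 1.0000: 6.031128
  t * PV_t at t = 2.0000: 11.733713
  t * PV_t at t = 3.0000: 17.121176
  t * PV_t at t = 4.0000: 22.206454
  t * PV_t at t = 5.0000: 27.002012
  t * PV_t at t = 6.0000: 31.519858
  t * PV_t at t = 7.0000: 612.732271
Macaulay duration D = (sum_t t * PV_t) / P = 728.346613 / 121.343551 = 6.002351

Answer: Macaulay duration = 6.0024 years


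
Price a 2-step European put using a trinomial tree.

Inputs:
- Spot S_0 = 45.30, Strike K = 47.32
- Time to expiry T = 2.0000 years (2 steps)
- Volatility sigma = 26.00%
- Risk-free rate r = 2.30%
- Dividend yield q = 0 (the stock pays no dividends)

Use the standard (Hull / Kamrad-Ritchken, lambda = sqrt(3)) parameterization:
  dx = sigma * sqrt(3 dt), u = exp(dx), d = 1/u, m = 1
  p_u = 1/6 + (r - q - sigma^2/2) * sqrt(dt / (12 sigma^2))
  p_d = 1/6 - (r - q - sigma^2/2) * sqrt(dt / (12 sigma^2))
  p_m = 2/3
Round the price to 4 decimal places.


Answer: Price = V(0,0) = 6.0417

Derivation:
dt = T/N = 1.000000; dx = sigma*sqrt(3*dt) = 0.450333
u = exp(dx) = 1.568835; d = 1/u = 0.637416
p_u = 0.154676, p_m = 0.666667, p_d = 0.178658
Discount per step: exp(-r*dt) = 0.977262
Stock lattice S(k, j) with j the centered position index:
  k=0: S(0,+0) = 45.3000
  k=1: S(1,-1) = 28.8749; S(1,+0) = 45.3000; S(1,+1) = 71.0682
  k=2: S(2,-2) = 18.4053; S(2,-1) = 28.8749; S(2,+0) = 45.3000; S(2,+1) = 71.0682; S(2,+2) = 111.4943
Terminal payoffs V(N, j) = max(K - S_T, 0):
  V(2,-2) = 28.914664; V(2,-1) = 18.445068; V(2,+0) = 2.020000; V(2,+1) = 0.000000; V(2,+2) = 0.000000
Backward induction: V(k, j) = exp(-r*dt) * [p_u * V(k+1, j+1) + p_m * V(k+1, j) + p_d * V(k+1, j-1)]
  V(1,-1) = exp(-r*dt) * [p_u*2.020000 + p_m*18.445068 + p_d*28.914664] = 17.370827
  V(1,+0) = exp(-r*dt) * [p_u*0.000000 + p_m*2.020000 + p_d*18.445068] = 4.536474
  V(1,+1) = exp(-r*dt) * [p_u*0.000000 + p_m*0.000000 + p_d*2.020000] = 0.352683
  V(0,+0) = exp(-r*dt) * [p_u*0.352683 + p_m*4.536474 + p_d*17.370827] = 6.041731


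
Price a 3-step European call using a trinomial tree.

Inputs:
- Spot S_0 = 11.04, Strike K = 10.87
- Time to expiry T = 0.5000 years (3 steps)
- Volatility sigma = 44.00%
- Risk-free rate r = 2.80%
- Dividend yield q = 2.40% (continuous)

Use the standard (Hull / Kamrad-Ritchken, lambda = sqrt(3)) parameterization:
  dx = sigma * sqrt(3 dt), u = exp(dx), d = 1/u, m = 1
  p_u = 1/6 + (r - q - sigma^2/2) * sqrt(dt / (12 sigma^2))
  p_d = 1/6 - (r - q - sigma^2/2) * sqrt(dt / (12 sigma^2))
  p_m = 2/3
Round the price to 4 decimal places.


Answer: Price = V(0,0) = 1.3317

Derivation:
dt = T/N = 0.166667; dx = sigma*sqrt(3*dt) = 0.311127
u = exp(dx) = 1.364963; d = 1/u = 0.732621
p_u = 0.141811, p_m = 0.666667, p_d = 0.191523
Discount per step: exp(-r*dt) = 0.995344
Stock lattice S(k, j) with j the centered position index:
  k=0: S(0,+0) = 11.0400
  k=1: S(1,-1) = 8.0881; S(1,+0) = 11.0400; S(1,+1) = 15.0692
  k=2: S(2,-2) = 5.9255; S(2,-1) = 8.0881; S(2,+0) = 11.0400; S(2,+1) = 15.0692; S(2,+2) = 20.5689
  k=3: S(3,-3) = 4.3412; S(3,-2) = 5.9255; S(3,-1) = 8.0881; S(3,+0) = 11.0400; S(3,+1) = 15.0692; S(3,+2) = 20.5689; S(3,+3) = 28.0757
Terminal payoffs V(N, j) = max(S_T - K, 0):
  V(3,-3) = 0.000000; V(3,-2) = 0.000000; V(3,-1) = 0.000000; V(3,+0) = 0.170000; V(3,+1) = 4.199186; V(3,+2) = 9.698875; V(3,+3) = 17.205744
Backward induction: V(k, j) = exp(-r*dt) * [p_u * V(k+1, j+1) + p_m * V(k+1, j) + p_d * V(k+1, j-1)]
  V(2,-2) = exp(-r*dt) * [p_u*0.000000 + p_m*0.000000 + p_d*0.000000] = 0.000000
  V(2,-1) = exp(-r*dt) * [p_u*0.170000 + p_m*0.000000 + p_d*0.000000] = 0.023996
  V(2,+0) = exp(-r*dt) * [p_u*4.199186 + p_m*0.170000 + p_d*0.000000] = 0.705523
  V(2,+1) = exp(-r*dt) * [p_u*9.698875 + p_m*4.199186 + p_d*0.170000] = 4.187833
  V(2,+2) = exp(-r*dt) * [p_u*17.205744 + p_m*9.698875 + p_d*4.199186] = 9.664907
  V(1,-1) = exp(-r*dt) * [p_u*0.705523 + p_m*0.023996 + p_d*0.000000] = 0.115508
  V(1,+0) = exp(-r*dt) * [p_u*4.187833 + p_m*0.705523 + p_d*0.023996] = 1.063848
  V(1,+1) = exp(-r*dt) * [p_u*9.664907 + p_m*4.187833 + p_d*0.705523] = 4.277591
  V(0,+0) = exp(-r*dt) * [p_u*4.277591 + p_m*1.063848 + p_d*0.115508] = 1.331734


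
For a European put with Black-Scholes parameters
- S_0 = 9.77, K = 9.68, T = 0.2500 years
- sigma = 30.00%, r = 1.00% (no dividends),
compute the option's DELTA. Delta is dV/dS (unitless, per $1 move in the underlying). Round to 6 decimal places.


d1 = 0.1533637651; d2 = 0.0033637651
phi(d1) = 0.3942781101; exp(-qT) = 1.0000000000; exp(-rT) = 0.9975031224
N(-d1) = 0.4390557090
Delta = -exp(-qT) * N(-d1) = -1.0000000000 * 0.4390557090 = -0.439056

Answer: Delta = -0.439056


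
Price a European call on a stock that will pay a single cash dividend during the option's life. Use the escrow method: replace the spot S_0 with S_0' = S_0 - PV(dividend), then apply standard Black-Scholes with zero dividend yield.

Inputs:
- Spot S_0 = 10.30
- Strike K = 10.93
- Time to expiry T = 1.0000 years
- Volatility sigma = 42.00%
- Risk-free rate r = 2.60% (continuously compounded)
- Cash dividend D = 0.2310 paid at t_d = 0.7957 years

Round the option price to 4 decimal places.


Answer: Price = 1.4504

Derivation:
PV(D) = D * exp(-r * t_d) = 0.2310 * 0.97952433 = 0.22627012
S_0' = S_0 - PV(D) = 10.3000 - 0.22627012 = 10.07372988
d1 = (ln(S_0'/K) + (r + sigma^2/2)*T) / (sigma*sqrt(T)) = 0.07766603
d2 = d1 - sigma*sqrt(T) = -0.34233397
exp(-rT) = 0.97433509
N(d1) = 0.53095314; N(d2) = 0.36604979
C = S_0' * N(d1) - K * exp(-rT) * N(d2) = 10.07372988 * 0.53095314 - 10.9300 * 0.97433509 * 0.36604979 = 1.4504


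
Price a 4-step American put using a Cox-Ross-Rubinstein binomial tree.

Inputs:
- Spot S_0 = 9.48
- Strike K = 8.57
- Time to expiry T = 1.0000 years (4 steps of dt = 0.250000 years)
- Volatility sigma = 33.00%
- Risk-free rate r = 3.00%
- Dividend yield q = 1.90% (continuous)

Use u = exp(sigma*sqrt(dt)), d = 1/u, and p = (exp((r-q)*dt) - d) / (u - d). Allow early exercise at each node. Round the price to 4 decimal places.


dt = T/N = 0.250000
u = exp(sigma*sqrt(dt)) = 1.179393; d = 1/u = 0.847894
p = (exp((r-q)*dt) - d) / (u - d) = 0.467150
Discount per step: exp(-r*dt) = 0.992528
Stock lattice S(k, i) with i counting down-moves:
  k=0: S(0,0) = 9.4800
  k=1: S(1,0) = 11.1806; S(1,1) = 8.0380
  k=2: S(2,0) = 13.1864; S(2,1) = 9.4800; S(2,2) = 6.8154
  k=3: S(3,0) = 15.5519; S(3,1) = 11.1806; S(3,2) = 8.0380; S(3,3) = 5.7787
  k=4: S(4,0) = 18.3418; S(4,1) = 13.1864; S(4,2) = 9.4800; S(4,3) = 6.8154; S(4,4) = 4.8998
Terminal payoffs V(N, i) = max(K - S_T, 0):
  V(4,0) = 0.000000; V(4,1) = 0.000000; V(4,2) = 0.000000; V(4,3) = 1.754603; V(4,4) = 3.670249
Backward induction: V(k, i) = exp(-r*dt) * [p * V(k+1, i) + (1-p) * V(k+1, i+1)]; then take max(V_cont, immediate exercise) for American.
  V(3,0) = exp(-r*dt) * [p*0.000000 + (1-p)*0.000000] = 0.000000; exercise = 0.000000; V(3,0) = max -> 0.000000
  V(3,1) = exp(-r*dt) * [p*0.000000 + (1-p)*0.000000] = 0.000000; exercise = 0.000000; V(3,1) = max -> 0.000000
  V(3,2) = exp(-r*dt) * [p*0.000000 + (1-p)*1.754603] = 0.927954; exercise = 0.531968; V(3,2) = max -> 0.927954
  V(3,3) = exp(-r*dt) * [p*1.754603 + (1-p)*3.670249] = 2.754617; exercise = 2.791268; V(3,3) = max -> 2.791268
  V(2,0) = exp(-r*dt) * [p*0.000000 + (1-p)*0.000000] = 0.000000; exercise = 0.000000; V(2,0) = max -> 0.000000
  V(2,1) = exp(-r*dt) * [p*0.000000 + (1-p)*0.927954] = 0.490765; exercise = 0.000000; V(2,1) = max -> 0.490765
  V(2,2) = exp(-r*dt) * [p*0.927954 + (1-p)*2.791268] = 1.906468; exercise = 1.754603; V(2,2) = max -> 1.906468
  V(1,0) = exp(-r*dt) * [p*0.000000 + (1-p)*0.490765] = 0.259550; exercise = 0.000000; V(1,0) = max -> 0.259550
  V(1,1) = exp(-r*dt) * [p*0.490765 + (1-p)*1.906468] = 1.235818; exercise = 0.531968; V(1,1) = max -> 1.235818
  V(0,0) = exp(-r*dt) * [p*0.259550 + (1-p)*1.235818] = 0.773928; exercise = 0.000000; V(0,0) = max -> 0.773928

Answer: Price = V(0,0) = 0.7739


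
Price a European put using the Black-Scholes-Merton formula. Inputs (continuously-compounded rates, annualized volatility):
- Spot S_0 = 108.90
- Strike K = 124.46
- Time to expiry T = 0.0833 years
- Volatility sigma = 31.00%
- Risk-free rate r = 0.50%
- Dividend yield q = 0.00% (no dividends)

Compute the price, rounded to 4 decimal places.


d1 = (ln(S/K) + (r - q + 0.5*sigma^2) * T) / (sigma * sqrt(T)) = -1.44331368
d2 = d1 - sigma * sqrt(T) = -1.53278507
exp(-rT) = 0.99958359; exp(-qT) = 1.00000000
P = K * exp(-rT) * N(-d2) - S_0 * exp(-qT) * N(-d1)
N(-d1) = 0.92553394; N(-d2) = 0.93733559
P = 124.4600 * 0.99958359 * 0.93733559 - 108.9000 * 1.00000000 * 0.92553394 = 15.8216

Answer: Price = 15.8216


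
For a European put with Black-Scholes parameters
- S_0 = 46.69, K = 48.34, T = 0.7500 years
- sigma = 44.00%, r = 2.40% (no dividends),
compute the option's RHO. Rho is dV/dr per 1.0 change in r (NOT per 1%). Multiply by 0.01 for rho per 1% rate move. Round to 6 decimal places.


Answer: Rho = -21.104081

Derivation:
d1 = 0.1466223882; d2 = -0.2344287894
phi(d1) = 0.3946769900; exp(-qT) = 1.0000000000; exp(-rT) = 0.9821610324
N(-d2) = 0.5926739447
Rho = -K*T*exp(-rT)*N(-d2) = -48.3400 * 0.7500 * 0.9821610324 * 0.5926739447 = -21.104081


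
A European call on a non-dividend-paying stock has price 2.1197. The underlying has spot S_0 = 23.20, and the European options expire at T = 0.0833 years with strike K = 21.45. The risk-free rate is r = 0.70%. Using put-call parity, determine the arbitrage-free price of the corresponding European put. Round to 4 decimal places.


Put-call parity: C - P = S_0 * exp(-qT) - K * exp(-rT).
S_0 * exp(-qT) = 23.2000 * 1.00000000 = 23.20000000
K * exp(-rT) = 21.4500 * 0.99941707 = 21.43749615
P = C - S*exp(-qT) + K*exp(-rT)
P = 2.1197 - 23.20000000 + 21.43749615 = 0.3572

Answer: Put price = 0.3572


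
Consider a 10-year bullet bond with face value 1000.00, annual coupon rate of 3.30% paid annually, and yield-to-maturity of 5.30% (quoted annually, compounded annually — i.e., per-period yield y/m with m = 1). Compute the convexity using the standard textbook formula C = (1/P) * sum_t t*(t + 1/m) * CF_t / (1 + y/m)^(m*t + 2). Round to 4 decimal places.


Answer: Convexity = 80.2315

Derivation:
Coupon per period c = face * coupon_rate / m = 33.000000
Periods per year m = 1; per-period yield y/m = 0.053000
Number of cashflows N = 10
Cashflows (t years, CF_t, discount factor 1/(1+y/m)^(m*t), PV):
  t = 1.0000: CF_t = 33.000000, DF = 0.949668, PV = 31.339031
  t = 2.0000: CF_t = 33.000000, DF = 0.901869, PV = 29.761663
  t = 3.0000: CF_t = 33.000000, DF = 0.856475, PV = 28.263688
  t = 4.0000: CF_t = 33.000000, DF = 0.813367, PV = 26.841109
  t = 5.0000: CF_t = 33.000000, DF = 0.772428, PV = 25.490132
  t = 6.0000: CF_t = 33.000000, DF = 0.733550, PV = 24.207153
  t = 7.0000: CF_t = 33.000000, DF = 0.696629, PV = 22.988749
  t = 8.0000: CF_t = 33.000000, DF = 0.661566, PV = 21.831671
  t = 9.0000: CF_t = 33.000000, DF = 0.628268, PV = 20.732831
  t = 10.0000: CF_t = 1033.000000, DF = 0.596645, PV = 616.334686
Price P = sum_t PV_t = 847.790713
Convexity numerator sum_t t*(t + 1/m) * CF_t / (1+y/m)^(m*t + 2):
  t = 1.0000: term = 56.527375
  t = 2.0000: term = 161.046654
  t = 3.0000: term = 305.881584
  t = 4.0000: term = 484.143057
  t = 5.0000: term = 689.662475
  t = 6.0000: term = 916.930166
  t = 7.0000: term = 1161.038513
  t = 8.0000: term = 1417.629443
  t = 9.0000: term = 1682.845967
  t = 10.0000: term = 61143.817801
Convexity = (1/P) * sum = 68019.523036 / 847.790713 = 80.231503


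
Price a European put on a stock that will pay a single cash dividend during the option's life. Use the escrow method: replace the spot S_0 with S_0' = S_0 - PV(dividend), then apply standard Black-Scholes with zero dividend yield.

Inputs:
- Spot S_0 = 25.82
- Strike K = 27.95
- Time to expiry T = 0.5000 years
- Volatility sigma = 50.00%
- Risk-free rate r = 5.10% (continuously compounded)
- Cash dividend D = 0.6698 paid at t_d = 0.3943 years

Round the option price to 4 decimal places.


PV(D) = D * exp(-r * t_d) = 0.6698 * 0.98009154 = 0.65646532
S_0' = S_0 - PV(D) = 25.8200 - 0.65646532 = 25.16353468
d1 = (ln(S_0'/K) + (r + sigma^2/2)*T) / (sigma*sqrt(T)) = -0.04814348
d2 = d1 - sigma*sqrt(T) = -0.40169687
exp(-rT) = 0.97482238
N(-d1) = 0.51919905; N(-d2) = 0.65604643
P = K * exp(-rT) * N(-d2) - S_0' * N(-d1) = 27.9500 * 0.97482238 * 0.65604643 - 25.16353468 * 0.51919905 = 4.8099

Answer: Price = 4.8099


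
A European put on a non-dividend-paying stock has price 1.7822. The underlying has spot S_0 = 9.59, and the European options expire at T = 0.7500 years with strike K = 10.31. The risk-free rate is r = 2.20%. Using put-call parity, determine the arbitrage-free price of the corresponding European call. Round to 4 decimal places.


Answer: Call price = 1.2309

Derivation:
Put-call parity: C - P = S_0 * exp(-qT) - K * exp(-rT).
S_0 * exp(-qT) = 9.5900 * 1.00000000 = 9.59000000
K * exp(-rT) = 10.3100 * 0.98363538 = 10.14128076
C = P + S*exp(-qT) - K*exp(-rT)
C = 1.7822 + 9.59000000 - 10.14128076 = 1.2309


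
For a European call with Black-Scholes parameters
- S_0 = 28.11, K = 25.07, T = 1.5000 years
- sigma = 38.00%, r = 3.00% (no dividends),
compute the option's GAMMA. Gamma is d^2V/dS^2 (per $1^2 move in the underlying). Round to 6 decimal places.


d1 = 0.5753152501; d2 = 0.1099121990
phi(d1) = 0.3380936497; exp(-qT) = 1.0000000000; exp(-rT) = 0.9559974818
Gamma = exp(-qT) * phi(d1) / (S * sigma * sqrt(T)) = 1.0000000000 * 0.3380936497 / (28.1100 * 0.3800 * 1.2247448714) = 0.025843

Answer: Gamma = 0.025843


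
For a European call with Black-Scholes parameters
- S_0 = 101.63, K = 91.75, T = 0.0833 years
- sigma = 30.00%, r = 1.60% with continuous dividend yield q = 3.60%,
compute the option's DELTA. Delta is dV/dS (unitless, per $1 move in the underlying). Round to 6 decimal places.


d1 = 1.2052147290; d2 = 1.1186295109
phi(d1) = 0.1929720721; exp(-qT) = 0.9970056919; exp(-rT) = 0.9986680878
N(d1) = 0.8859397911
Delta = exp(-qT) * N(d1) = 0.9970056919 * 0.8859397911 = 0.883287

Answer: Delta = 0.883287


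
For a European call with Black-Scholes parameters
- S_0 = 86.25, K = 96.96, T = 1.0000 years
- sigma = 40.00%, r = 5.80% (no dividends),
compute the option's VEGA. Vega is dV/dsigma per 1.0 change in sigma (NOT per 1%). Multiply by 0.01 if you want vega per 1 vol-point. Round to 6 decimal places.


Answer: Vega = 34.361603

Derivation:
d1 = 0.0523788340; d2 = -0.3476211660
phi(d1) = 0.3983953981; exp(-qT) = 1.0000000000; exp(-rT) = 0.9436499474
Vega = S * exp(-qT) * phi(d1) * sqrt(T) = 86.2500 * 1.0000000000 * 0.3983953981 * 1.0000000000 = 34.361603


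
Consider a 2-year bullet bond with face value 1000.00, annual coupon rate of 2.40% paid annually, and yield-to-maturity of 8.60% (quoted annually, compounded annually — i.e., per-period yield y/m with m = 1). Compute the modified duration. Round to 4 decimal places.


Coupon per period c = face * coupon_rate / m = 24.000000
Periods per year m = 1; per-period yield y/m = 0.086000
Number of cashflows N = 2
Cashflows (t years, CF_t, discount factor 1/(1+y/m)^(m*t), PV):
  t = 1.0000: CF_t = 24.000000, DF = 0.920810, PV = 22.099448
  t = 2.0000: CF_t = 1024.000000, DF = 0.847892, PV = 868.241032
Price P = sum_t PV_t = 890.340479
First compute Macaulay numerator sum_t t * PV_t:
  t * PV_t at t = 1.0000: 22.099448
  t * PV_t at t = 2.0000: 1736.482064
Macaulay duration D = 1758.581511 / 890.340479 = 1.975179
Modified duration = D / (1 + y/m) = 1.975179 / (1 + 0.086000) = 1.818765

Answer: Modified duration = 1.8188


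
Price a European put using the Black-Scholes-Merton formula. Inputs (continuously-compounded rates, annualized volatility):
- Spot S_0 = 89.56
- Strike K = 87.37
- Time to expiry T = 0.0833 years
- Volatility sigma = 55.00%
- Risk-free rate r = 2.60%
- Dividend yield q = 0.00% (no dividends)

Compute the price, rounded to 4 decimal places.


Answer: Price = 4.4810

Derivation:
d1 = (ln(S/K) + (r - q + 0.5*sigma^2) * T) / (sigma * sqrt(T)) = 0.24897222
d2 = d1 - sigma * sqrt(T) = 0.09023265
exp(-rT) = 0.99783654; exp(-qT) = 1.00000000
P = K * exp(-rT) * N(-d2) - S_0 * exp(-qT) * N(-d1)
N(-d1) = 0.40169113; N(-d2) = 0.46405117
P = 87.3700 * 0.99783654 * 0.46405117 - 89.5600 * 1.00000000 * 0.40169113 = 4.4810


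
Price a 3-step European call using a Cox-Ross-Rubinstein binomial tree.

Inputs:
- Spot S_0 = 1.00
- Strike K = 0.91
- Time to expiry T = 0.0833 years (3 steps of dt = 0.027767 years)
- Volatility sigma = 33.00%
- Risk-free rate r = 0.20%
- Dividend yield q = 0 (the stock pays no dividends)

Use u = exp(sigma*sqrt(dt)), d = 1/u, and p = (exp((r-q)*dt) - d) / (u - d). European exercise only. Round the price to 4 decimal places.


dt = T/N = 0.027767
u = exp(sigma*sqrt(dt)) = 1.056529; d = 1/u = 0.946496
p = (exp((r-q)*dt) - d) / (u - d) = 0.486761
Discount per step: exp(-r*dt) = 0.999944
Stock lattice S(k, i) with i counting down-moves:
  k=0: S(0,0) = 1.0000
  k=1: S(1,0) = 1.0565; S(1,1) = 0.9465
  k=2: S(2,0) = 1.1163; S(2,1) = 1.0000; S(2,2) = 0.8959
  k=3: S(3,0) = 1.1794; S(3,1) = 1.0565; S(3,2) = 0.9465; S(3,3) = 0.8479
Terminal payoffs V(N, i) = max(S_T - K, 0):
  V(3,0) = 0.269354; V(3,1) = 0.146529; V(3,2) = 0.036496; V(3,3) = 0.000000
Backward induction: V(k, i) = exp(-r*dt) * [p * V(k+1, i) + (1-p) * V(k+1, i+1)].
  V(2,0) = exp(-r*dt) * [p*0.269354 + (1-p)*0.146529] = 0.206304
  V(2,1) = exp(-r*dt) * [p*0.146529 + (1-p)*0.036496] = 0.090051
  V(2,2) = exp(-r*dt) * [p*0.036496 + (1-p)*0.000000] = 0.017764
  V(1,0) = exp(-r*dt) * [p*0.206304 + (1-p)*0.090051] = 0.146630
  V(1,1) = exp(-r*dt) * [p*0.090051 + (1-p)*0.017764] = 0.052947
  V(0,0) = exp(-r*dt) * [p*0.146630 + (1-p)*0.052947] = 0.098543

Answer: Price = V(0,0) = 0.0985


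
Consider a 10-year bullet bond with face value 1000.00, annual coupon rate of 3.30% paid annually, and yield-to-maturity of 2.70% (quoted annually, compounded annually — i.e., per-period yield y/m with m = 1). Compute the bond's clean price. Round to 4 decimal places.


Coupon per period c = face * coupon_rate / m = 33.000000
Periods per year m = 1; per-period yield y/m = 0.027000
Number of cashflows N = 10
Cashflows (t years, CF_t, discount factor 1/(1+y/m)^(m*t), PV):
  t = 1.0000: CF_t = 33.000000, DF = 0.973710, PV = 32.132425
  t = 2.0000: CF_t = 33.000000, DF = 0.948111, PV = 31.287658
  t = 3.0000: CF_t = 33.000000, DF = 0.923185, PV = 30.465100
  t = 4.0000: CF_t = 33.000000, DF = 0.898914, PV = 29.664168
  t = 5.0000: CF_t = 33.000000, DF = 0.875282, PV = 28.884292
  t = 6.0000: CF_t = 33.000000, DF = 0.852270, PV = 28.124919
  t = 7.0000: CF_t = 33.000000, DF = 0.829864, PV = 27.385510
  t = 8.0000: CF_t = 33.000000, DF = 0.808047, PV = 26.665541
  t = 9.0000: CF_t = 33.000000, DF = 0.786803, PV = 25.964499
  t = 10.0000: CF_t = 1033.000000, DF = 0.766118, PV = 791.399708
Price P = sum_t PV_t = 1051.973818

Answer: Price = 1051.9738


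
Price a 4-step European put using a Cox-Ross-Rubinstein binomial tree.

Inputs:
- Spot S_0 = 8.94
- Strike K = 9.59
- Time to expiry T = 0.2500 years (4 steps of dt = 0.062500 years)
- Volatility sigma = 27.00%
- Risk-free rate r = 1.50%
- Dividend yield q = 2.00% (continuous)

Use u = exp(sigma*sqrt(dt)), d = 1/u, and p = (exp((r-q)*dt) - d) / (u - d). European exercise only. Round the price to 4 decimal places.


dt = T/N = 0.062500
u = exp(sigma*sqrt(dt)) = 1.069830; d = 1/u = 0.934728
p = (exp((r-q)*dt) - d) / (u - d) = 0.480819
Discount per step: exp(-r*dt) = 0.999063
Stock lattice S(k, i) with i counting down-moves:
  k=0: S(0,0) = 8.9400
  k=1: S(1,0) = 9.5643; S(1,1) = 8.3565
  k=2: S(2,0) = 10.2322; S(2,1) = 8.9400; S(2,2) = 7.8110
  k=3: S(3,0) = 10.9467; S(3,1) = 9.5643; S(3,2) = 8.3565; S(3,3) = 7.3012
  k=4: S(4,0) = 11.7111; S(4,1) = 10.2322; S(4,2) = 8.9400; S(4,3) = 7.8110; S(4,4) = 6.8246
Terminal payoffs V(N, i) = max(K - S_T, 0):
  V(4,0) = 0.000000; V(4,1) = 0.000000; V(4,2) = 0.650000; V(4,3) = 1.778980; V(4,4) = 2.765387
Backward induction: V(k, i) = exp(-r*dt) * [p * V(k+1, i) + (1-p) * V(k+1, i+1)].
  V(3,0) = exp(-r*dt) * [p*0.000000 + (1-p)*0.000000] = 0.000000
  V(3,1) = exp(-r*dt) * [p*0.000000 + (1-p)*0.650000] = 0.337152
  V(3,2) = exp(-r*dt) * [p*0.650000 + (1-p)*1.778980] = 1.234987
  V(3,3) = exp(-r*dt) * [p*1.778980 + (1-p)*2.765387] = 2.288957
  V(2,0) = exp(-r*dt) * [p*0.000000 + (1-p)*0.337152] = 0.174879
  V(2,1) = exp(-r*dt) * [p*0.337152 + (1-p)*1.234987] = 0.802538
  V(2,2) = exp(-r*dt) * [p*1.234987 + (1-p)*2.288957] = 1.780519
  V(1,0) = exp(-r*dt) * [p*0.174879 + (1-p)*0.802538] = 0.500279
  V(1,1) = exp(-r*dt) * [p*0.802538 + (1-p)*1.780519] = 1.309059
  V(0,0) = exp(-r*dt) * [p*0.500279 + (1-p)*1.309059] = 0.919320

Answer: Price = V(0,0) = 0.9193


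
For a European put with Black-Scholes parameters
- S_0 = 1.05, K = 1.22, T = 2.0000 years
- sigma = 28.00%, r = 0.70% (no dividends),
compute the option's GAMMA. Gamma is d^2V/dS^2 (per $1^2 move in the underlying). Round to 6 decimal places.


d1 = -0.1456152434; d2 = -0.5415950408
phi(d1) = 0.3947350760; exp(-qT) = 1.0000000000; exp(-rT) = 0.9860975443
Gamma = exp(-qT) * phi(d1) / (S * sigma * sqrt(T)) = 1.0000000000 * 0.3947350760 / (1.0500 * 0.2800 * 1.4142135624) = 0.949387

Answer: Gamma = 0.949387


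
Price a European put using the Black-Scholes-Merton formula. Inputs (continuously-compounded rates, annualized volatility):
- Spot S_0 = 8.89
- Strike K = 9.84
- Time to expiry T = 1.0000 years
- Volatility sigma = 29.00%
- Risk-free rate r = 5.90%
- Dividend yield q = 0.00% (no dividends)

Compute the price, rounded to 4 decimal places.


Answer: Price = 1.2515

Derivation:
d1 = (ln(S/K) + (r - q + 0.5*sigma^2) * T) / (sigma * sqrt(T)) = -0.00165056
d2 = d1 - sigma * sqrt(T) = -0.29165056
exp(-rT) = 0.94270677; exp(-qT) = 1.00000000
P = K * exp(-rT) * N(-d2) - S_0 * exp(-qT) * N(-d1)
N(-d1) = 0.50065848; N(-d2) = 0.61472309
P = 9.8400 * 0.94270677 * 0.61472309 - 8.8900 * 1.00000000 * 0.50065848 = 1.2515


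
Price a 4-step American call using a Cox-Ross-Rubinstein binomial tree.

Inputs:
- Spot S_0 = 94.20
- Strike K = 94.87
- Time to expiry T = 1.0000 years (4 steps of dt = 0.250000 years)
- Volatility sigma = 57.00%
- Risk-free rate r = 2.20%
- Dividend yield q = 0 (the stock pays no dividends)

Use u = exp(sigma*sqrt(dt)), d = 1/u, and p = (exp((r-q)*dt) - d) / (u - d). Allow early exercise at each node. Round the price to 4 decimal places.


dt = T/N = 0.250000
u = exp(sigma*sqrt(dt)) = 1.329762; d = 1/u = 0.752014
p = (exp((r-q)*dt) - d) / (u - d) = 0.438774
Discount per step: exp(-r*dt) = 0.994515
Stock lattice S(k, i) with i counting down-moves:
  k=0: S(0,0) = 94.2000
  k=1: S(1,0) = 125.2636; S(1,1) = 70.8397
  k=2: S(2,0) = 166.5708; S(2,1) = 94.2000; S(2,2) = 53.2725
  k=3: S(3,0) = 221.4995; S(3,1) = 125.2636; S(3,2) = 70.8397; S(3,3) = 40.0617
  k=4: S(4,0) = 294.5416; S(4,1) = 166.5708; S(4,2) = 94.2000; S(4,3) = 53.2725; S(4,4) = 30.1270
Terminal payoffs V(N, i) = max(S_T - K, 0):
  V(4,0) = 199.671580; V(4,1) = 71.700756; V(4,2) = 0.000000; V(4,3) = 0.000000; V(4,4) = 0.000000
Backward induction: V(k, i) = exp(-r*dt) * [p * V(k+1, i) + (1-p) * V(k+1, i+1)]; then take max(V_cont, immediate exercise) for American.
  V(3,0) = exp(-r*dt) * [p*199.671580 + (1-p)*71.700756] = 127.149819; exercise = 126.629467; V(3,0) = max -> 127.149819
  V(3,1) = exp(-r*dt) * [p*71.700756 + (1-p)*0.000000] = 31.287895; exercise = 30.393583; V(3,1) = max -> 31.287895
  V(3,2) = exp(-r*dt) * [p*0.000000 + (1-p)*0.000000] = 0.000000; exercise = 0.000000; V(3,2) = max -> 0.000000
  V(3,3) = exp(-r*dt) * [p*0.000000 + (1-p)*0.000000] = 0.000000; exercise = 0.000000; V(3,3) = max -> 0.000000
  V(2,0) = exp(-r*dt) * [p*127.149819 + (1-p)*31.287895] = 72.947332; exercise = 71.700756; V(2,0) = max -> 72.947332
  V(2,1) = exp(-r*dt) * [p*31.287895 + (1-p)*0.000000] = 13.653027; exercise = 0.000000; V(2,1) = max -> 13.653027
  V(2,2) = exp(-r*dt) * [p*0.000000 + (1-p)*0.000000] = 0.000000; exercise = 0.000000; V(2,2) = max -> 0.000000
  V(1,0) = exp(-r*dt) * [p*72.947332 + (1-p)*13.653027] = 39.452261; exercise = 30.393583; V(1,0) = max -> 39.452261
  V(1,1) = exp(-r*dt) * [p*13.653027 + (1-p)*0.000000] = 5.957740; exercise = 0.000000; V(1,1) = max -> 5.957740
  V(0,0) = exp(-r*dt) * [p*39.452261 + (1-p)*5.957740] = 20.540990; exercise = 0.000000; V(0,0) = max -> 20.540990

Answer: Price = V(0,0) = 20.5410


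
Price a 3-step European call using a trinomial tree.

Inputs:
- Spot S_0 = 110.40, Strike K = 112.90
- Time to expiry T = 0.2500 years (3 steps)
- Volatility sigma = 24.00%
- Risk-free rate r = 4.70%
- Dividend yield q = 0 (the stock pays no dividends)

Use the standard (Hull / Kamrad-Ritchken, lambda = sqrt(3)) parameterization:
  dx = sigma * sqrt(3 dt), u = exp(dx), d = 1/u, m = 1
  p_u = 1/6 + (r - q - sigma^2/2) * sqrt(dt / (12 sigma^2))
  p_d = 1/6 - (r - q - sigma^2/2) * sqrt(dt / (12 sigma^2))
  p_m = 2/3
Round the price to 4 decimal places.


dt = T/N = 0.083333; dx = sigma*sqrt(3*dt) = 0.120000
u = exp(dx) = 1.127497; d = 1/u = 0.886920
p_u = 0.172986, p_m = 0.666667, p_d = 0.160347
Discount per step: exp(-r*dt) = 0.996091
Stock lattice S(k, j) with j the centered position index:
  k=0: S(0,+0) = 110.4000
  k=1: S(1,-1) = 97.9160; S(1,+0) = 110.4000; S(1,+1) = 124.4757
  k=2: S(2,-2) = 86.8437; S(2,-1) = 97.9160; S(2,+0) = 110.4000; S(2,+1) = 124.4757; S(2,+2) = 140.3459
  k=3: S(3,-3) = 77.0235; S(3,-2) = 86.8437; S(3,-1) = 97.9160; S(3,+0) = 110.4000; S(3,+1) = 124.4757; S(3,+2) = 140.3459; S(3,+3) = 158.2396
Terminal payoffs V(N, j) = max(S_T - K, 0):
  V(3,-3) = 0.000000; V(3,-2) = 0.000000; V(3,-1) = 0.000000; V(3,+0) = 0.000000; V(3,+1) = 11.575652; V(3,+2) = 27.445906; V(3,+3) = 45.339567
Backward induction: V(k, j) = exp(-r*dt) * [p_u * V(k+1, j+1) + p_m * V(k+1, j) + p_d * V(k+1, j-1)]
  V(2,-2) = exp(-r*dt) * [p_u*0.000000 + p_m*0.000000 + p_d*0.000000] = 0.000000
  V(2,-1) = exp(-r*dt) * [p_u*0.000000 + p_m*0.000000 + p_d*0.000000] = 0.000000
  V(2,+0) = exp(-r*dt) * [p_u*11.575652 + p_m*0.000000 + p_d*0.000000] = 1.994600
  V(2,+1) = exp(-r*dt) * [p_u*27.445906 + p_m*11.575652 + p_d*0.000000] = 12.416137
  V(2,+2) = exp(-r*dt) * [p_u*45.339567 + p_m*27.445906 + p_d*11.575652] = 27.887071
  V(1,-1) = exp(-r*dt) * [p_u*1.994600 + p_m*0.000000 + p_d*0.000000] = 0.343689
  V(1,+0) = exp(-r*dt) * [p_u*12.416137 + p_m*1.994600 + p_d*0.000000] = 3.463959
  V(1,+1) = exp(-r*dt) * [p_u*27.887071 + p_m*12.416137 + p_d*1.994600] = 13.368865
  V(0,+0) = exp(-r*dt) * [p_u*13.368865 + p_m*3.463959 + p_d*0.343689] = 4.658761

Answer: Price = V(0,0) = 4.6588


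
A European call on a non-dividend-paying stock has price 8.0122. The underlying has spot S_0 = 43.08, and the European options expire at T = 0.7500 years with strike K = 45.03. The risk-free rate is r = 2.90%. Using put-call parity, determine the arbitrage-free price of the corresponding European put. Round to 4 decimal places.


Put-call parity: C - P = S_0 * exp(-qT) - K * exp(-rT).
S_0 * exp(-qT) = 43.0800 * 1.00000000 = 43.08000000
K * exp(-rT) = 45.0300 * 0.97848483 = 44.06117170
P = C - S*exp(-qT) + K*exp(-rT)
P = 8.0122 - 43.08000000 + 44.06117170 = 8.9934

Answer: Put price = 8.9934


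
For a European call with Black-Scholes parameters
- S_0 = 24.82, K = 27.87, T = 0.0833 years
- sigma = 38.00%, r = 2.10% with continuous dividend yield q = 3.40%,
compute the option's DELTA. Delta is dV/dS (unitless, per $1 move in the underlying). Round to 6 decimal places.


d1 = -1.0118084950; d2 = -1.1214831046
phi(d1) = 0.2391135468; exp(-qT) = 0.9971718069; exp(-rT) = 0.9982522291
N(d1) = 0.1558148137
Delta = exp(-qT) * N(d1) = 0.9971718069 * 0.1558148137 = 0.155374

Answer: Delta = 0.155374


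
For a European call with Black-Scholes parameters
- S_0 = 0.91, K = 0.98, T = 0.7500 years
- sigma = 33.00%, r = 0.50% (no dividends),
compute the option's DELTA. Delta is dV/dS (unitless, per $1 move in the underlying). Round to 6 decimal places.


Answer: Delta = 0.458864

Derivation:
d1 = -0.1032948639; d2 = -0.3890832472
phi(d1) = 0.3968196246; exp(-qT) = 1.0000000000; exp(-rT) = 0.9962570225
N(d1) = 0.4588644759
Delta = exp(-qT) * N(d1) = 1.0000000000 * 0.4588644759 = 0.458864


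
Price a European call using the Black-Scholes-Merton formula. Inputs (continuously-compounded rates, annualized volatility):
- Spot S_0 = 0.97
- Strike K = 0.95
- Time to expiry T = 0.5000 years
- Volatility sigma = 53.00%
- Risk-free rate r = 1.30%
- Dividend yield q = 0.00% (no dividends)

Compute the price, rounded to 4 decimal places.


Answer: Price = 0.1557

Derivation:
d1 = (ln(S/K) + (r - q + 0.5*sigma^2) * T) / (sigma * sqrt(T)) = 0.26031959
d2 = d1 - sigma * sqrt(T) = -0.11444700
exp(-rT) = 0.99352108; exp(-qT) = 1.00000000
C = S_0 * exp(-qT) * N(d1) - K * exp(-rT) * N(d2)
N(d1) = 0.60269137; N(d2) = 0.45444173
C = 0.9700 * 1.00000000 * 0.60269137 - 0.9500 * 0.99352108 * 0.45444173 = 0.1557


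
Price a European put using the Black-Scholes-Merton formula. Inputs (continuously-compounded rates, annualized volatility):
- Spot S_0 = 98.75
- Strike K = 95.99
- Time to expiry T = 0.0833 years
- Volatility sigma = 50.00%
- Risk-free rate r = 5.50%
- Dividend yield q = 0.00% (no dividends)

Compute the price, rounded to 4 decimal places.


d1 = (ln(S/K) + (r - q + 0.5*sigma^2) * T) / (sigma * sqrt(T)) = 0.30033799
d2 = d1 - sigma * sqrt(T) = 0.15602930
exp(-rT) = 0.99542898; exp(-qT) = 1.00000000
P = K * exp(-rT) * N(-d2) - S_0 * exp(-qT) * N(-d1)
N(-d1) = 0.38195968; N(-d2) = 0.43800496
P = 95.9900 * 0.99542898 * 0.43800496 - 98.7500 * 1.00000000 * 0.38195968 = 4.1334

Answer: Price = 4.1334


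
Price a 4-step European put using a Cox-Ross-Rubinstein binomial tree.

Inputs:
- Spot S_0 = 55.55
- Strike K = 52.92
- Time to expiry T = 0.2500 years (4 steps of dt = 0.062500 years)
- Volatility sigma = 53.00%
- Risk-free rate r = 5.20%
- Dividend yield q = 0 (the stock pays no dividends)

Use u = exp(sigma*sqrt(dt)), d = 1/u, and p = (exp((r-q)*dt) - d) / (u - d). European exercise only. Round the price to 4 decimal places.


dt = T/N = 0.062500
u = exp(sigma*sqrt(dt)) = 1.141679; d = 1/u = 0.875903
p = (exp((r-q)*dt) - d) / (u - d) = 0.479172
Discount per step: exp(-r*dt) = 0.996755
Stock lattice S(k, i) with i counting down-moves:
  k=0: S(0,0) = 55.5500
  k=1: S(1,0) = 63.4203; S(1,1) = 48.6564
  k=2: S(2,0) = 72.4056; S(2,1) = 55.5500; S(2,2) = 42.6183
  k=3: S(3,0) = 82.6639; S(3,1) = 63.4203; S(3,2) = 48.6564; S(3,3) = 37.3295
  k=4: S(4,0) = 94.3757; S(4,1) = 72.4056; S(4,2) = 55.5500; S(4,3) = 42.6183; S(4,4) = 32.6970
Terminal payoffs V(N, i) = max(K - S_T, 0):
  V(4,0) = 0.000000; V(4,1) = 0.000000; V(4,2) = 0.000000; V(4,3) = 10.301709; V(4,4) = 20.222994
Backward induction: V(k, i) = exp(-r*dt) * [p * V(k+1, i) + (1-p) * V(k+1, i+1)].
  V(3,0) = exp(-r*dt) * [p*0.000000 + (1-p)*0.000000] = 0.000000
  V(3,1) = exp(-r*dt) * [p*0.000000 + (1-p)*0.000000] = 0.000000
  V(3,2) = exp(-r*dt) * [p*0.000000 + (1-p)*10.301709] = 5.348013
  V(3,3) = exp(-r*dt) * [p*10.301709 + (1-p)*20.222994] = 15.418803
  V(2,0) = exp(-r*dt) * [p*0.000000 + (1-p)*0.000000] = 0.000000
  V(2,1) = exp(-r*dt) * [p*0.000000 + (1-p)*5.348013] = 2.776359
  V(2,2) = exp(-r*dt) * [p*5.348013 + (1-p)*15.418803] = 10.558795
  V(1,0) = exp(-r*dt) * [p*0.000000 + (1-p)*2.776359] = 1.441315
  V(1,1) = exp(-r*dt) * [p*2.776359 + (1-p)*10.558795] = 6.807512
  V(0,0) = exp(-r*dt) * [p*1.441315 + (1-p)*6.807512] = 4.222438

Answer: Price = V(0,0) = 4.2224
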